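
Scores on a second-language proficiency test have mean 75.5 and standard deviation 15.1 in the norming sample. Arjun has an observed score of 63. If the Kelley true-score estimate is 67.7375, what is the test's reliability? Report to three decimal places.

T̂ = ρX + (1 − ρ)μ  ⇒  T̂ − μ = ρ(X − μ)
ρ = (T̂ − μ)/(X − μ) = (67.7375 − 75.5) / (63 − 75.5) = -7.7625 / -12.5 = 0.62100

0.621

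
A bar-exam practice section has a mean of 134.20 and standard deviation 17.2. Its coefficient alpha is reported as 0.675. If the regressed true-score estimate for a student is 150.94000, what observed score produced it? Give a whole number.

159

T̂ = ρX + (1 − ρ)μ  ⇒  X = (T̂ − (1 − ρ)μ) / ρ
X = (150.94000 − 0.325 × 134.20) / 0.675 = (150.94000 − 43.61500) / 0.675 = 107.32500 / 0.675 = 159.00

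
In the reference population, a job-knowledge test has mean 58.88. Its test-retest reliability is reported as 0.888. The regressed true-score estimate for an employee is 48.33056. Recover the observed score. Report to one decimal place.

T̂ = ρX + (1 − ρ)μ  ⇒  X = (T̂ − (1 − ρ)μ) / ρ
X = (48.33056 − 0.112 × 58.88) / 0.888 = (48.33056 − 6.59456) / 0.888 = 41.73600 / 0.888 = 47.000

47.0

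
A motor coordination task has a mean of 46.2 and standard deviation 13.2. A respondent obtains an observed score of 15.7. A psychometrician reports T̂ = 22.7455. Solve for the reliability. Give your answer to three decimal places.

T̂ = ρX + (1 − ρ)μ  ⇒  T̂ − μ = ρ(X − μ)
ρ = (T̂ − μ)/(X − μ) = (22.7455 − 46.2) / (15.7 − 46.2) = -23.4545 / -30.5 = 0.76900

0.769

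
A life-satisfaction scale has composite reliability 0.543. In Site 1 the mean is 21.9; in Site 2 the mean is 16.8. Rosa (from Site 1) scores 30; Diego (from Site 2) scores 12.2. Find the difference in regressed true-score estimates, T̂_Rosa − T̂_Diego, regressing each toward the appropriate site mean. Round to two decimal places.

12.00

T̂_Rosa = 0.543(30) + 0.457(21.9) = 26.2983
T̂_Diego = 0.543(12.2) + 0.457(16.8) = 14.3022
Difference = 26.2983 − 14.3022 = 11.9961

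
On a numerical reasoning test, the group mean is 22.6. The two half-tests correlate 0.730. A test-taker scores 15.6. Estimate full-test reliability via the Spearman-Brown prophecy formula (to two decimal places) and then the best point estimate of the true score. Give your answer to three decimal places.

Spearman-Brown: ρ = 2r/(1 + r) = 2(0.730)/(1 + 0.730) = 1.4600/1.730 = 0.8439 → 0.84
T̂ = ρX + (1 − ρ)μ
  = 0.84 × 15.6 + 0.16 × 22.6
  = 13.104 + 3.616
  = 16.7200
  ≈ 16.720

16.720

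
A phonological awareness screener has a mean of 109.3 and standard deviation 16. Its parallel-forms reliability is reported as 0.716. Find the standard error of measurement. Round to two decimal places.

SEM = SD · √(1 − ρ) = 16 × √0.284 = 16 × 0.5329 = 8.527

8.53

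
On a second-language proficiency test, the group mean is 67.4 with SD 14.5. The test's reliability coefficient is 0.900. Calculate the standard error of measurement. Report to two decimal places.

SEM = SD · √(1 − ρ) = 14.5 × √0.100 = 14.5 × 0.3162 = 4.585

4.59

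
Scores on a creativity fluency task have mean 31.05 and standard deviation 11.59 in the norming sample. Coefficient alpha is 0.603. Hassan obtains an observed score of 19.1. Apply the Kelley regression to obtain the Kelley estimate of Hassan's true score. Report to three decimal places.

Regress the observed score toward the mean by the unreliability: T̂ = 0.603·19.1 + 0.397·31.05 = 11.5173 + 12.32685 = 23.8441.

23.844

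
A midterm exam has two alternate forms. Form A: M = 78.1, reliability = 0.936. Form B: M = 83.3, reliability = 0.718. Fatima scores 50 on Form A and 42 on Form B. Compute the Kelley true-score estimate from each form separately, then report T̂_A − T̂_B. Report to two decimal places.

T̂_A = 0.936(50) + 0.064(78.1) = 51.7984
T̂_B = 0.718(42) + 0.282(83.3) = 53.6466
T̂_A − T̂_B = -1.8482

-1.85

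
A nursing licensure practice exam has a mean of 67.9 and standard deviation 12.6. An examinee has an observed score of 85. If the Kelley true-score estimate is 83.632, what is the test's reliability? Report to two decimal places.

T̂ = ρX + (1 − ρ)μ  ⇒  T̂ − μ = ρ(X − μ)
ρ = (T̂ − μ)/(X − μ) = (83.632 − 67.9) / (85 − 67.9) = 15.732 / 17.1 = 0.9200

0.92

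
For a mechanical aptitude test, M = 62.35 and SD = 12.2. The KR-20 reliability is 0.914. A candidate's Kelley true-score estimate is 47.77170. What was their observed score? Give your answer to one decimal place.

46.4

T̂ = ρX + (1 − ρ)μ  ⇒  X = (T̂ − (1 − ρ)μ) / ρ
X = (47.77170 − 0.086 × 62.35) / 0.914 = (47.77170 − 5.36210) / 0.914 = 42.40960 / 0.914 = 46.400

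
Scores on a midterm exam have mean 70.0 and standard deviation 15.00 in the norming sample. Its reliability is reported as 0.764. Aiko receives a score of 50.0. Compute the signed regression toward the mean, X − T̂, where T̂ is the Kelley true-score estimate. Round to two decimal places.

-4.72

Kelley's formula gives T̂ = 0.764·50.0 + 0.236·70.0 = 38.2000 + 16.5200 = 54.7200.
X − T̂ = 50.0 − 54.720 = -4.720 → -4.72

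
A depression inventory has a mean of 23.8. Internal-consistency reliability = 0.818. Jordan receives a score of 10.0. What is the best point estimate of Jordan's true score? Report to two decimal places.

12.51

T̂ = 0.818(10.0) + 0.182(23.8) = 8.1800 + 4.3316 = 12.512 → 12.51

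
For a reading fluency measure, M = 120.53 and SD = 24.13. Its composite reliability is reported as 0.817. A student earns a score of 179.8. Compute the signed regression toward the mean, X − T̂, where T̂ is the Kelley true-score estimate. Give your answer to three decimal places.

Kelley's formula gives T̂ = 0.817·179.8 + 0.183·120.53 = 146.8966 + 22.05699 = 168.95359.
X − T̂ = 179.8 − 168.9536 = 10.8464 → 10.846

10.846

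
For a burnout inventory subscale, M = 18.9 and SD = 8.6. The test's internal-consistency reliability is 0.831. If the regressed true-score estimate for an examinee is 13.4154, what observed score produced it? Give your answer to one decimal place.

12.3

T̂ = ρX + (1 − ρ)μ  ⇒  X = (T̂ − (1 − ρ)μ) / ρ
X = (13.4154 − 0.169 × 18.9) / 0.831 = (13.4154 − 3.1941) / 0.831 = 10.2213 / 0.831 = 12.300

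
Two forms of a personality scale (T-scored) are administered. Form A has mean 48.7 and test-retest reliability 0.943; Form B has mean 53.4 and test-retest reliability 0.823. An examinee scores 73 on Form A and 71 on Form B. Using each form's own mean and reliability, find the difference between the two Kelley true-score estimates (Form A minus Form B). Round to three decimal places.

T̂_A = 0.943(73) + 0.057(48.7) = 71.61490
T̂_B = 0.823(71) + 0.177(53.4) = 67.88480
T̂_A − T̂_B = 3.73010

3.730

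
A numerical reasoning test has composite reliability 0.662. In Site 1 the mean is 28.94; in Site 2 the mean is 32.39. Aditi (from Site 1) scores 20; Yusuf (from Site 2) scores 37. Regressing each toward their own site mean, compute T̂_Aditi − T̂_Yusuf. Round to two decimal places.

-12.42

T̂_Aditi = 0.662(20) + 0.338(28.94) = 23.0217
T̂_Yusuf = 0.662(37) + 0.338(32.39) = 35.4418
Difference = 23.0217 − 35.4418 = -12.4201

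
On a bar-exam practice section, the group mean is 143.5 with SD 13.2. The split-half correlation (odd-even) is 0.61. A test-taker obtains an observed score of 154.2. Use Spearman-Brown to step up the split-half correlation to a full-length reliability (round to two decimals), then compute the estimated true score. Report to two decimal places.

151.63

Spearman-Brown: ρ = 2r/(1 + r) = 2(0.61)/(1 + 0.61) = 1.220/1.61 = 0.7578 → 0.76
Regress the observed score toward the mean by the unreliability: T̂ = 0.76·154.2 + 0.24·143.5 = 117.192 + 34.440 = 151.632.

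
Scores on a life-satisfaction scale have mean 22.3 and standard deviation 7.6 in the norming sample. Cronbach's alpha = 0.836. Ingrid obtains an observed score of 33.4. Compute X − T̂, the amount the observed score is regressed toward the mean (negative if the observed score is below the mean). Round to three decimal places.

1.820

T̂ = 0.836(33.4) + 0.164(22.3) = 27.9224 + 3.6572 = 31.57960 → 31.5796
X − T̂ = 33.4 − 31.5796 = 1.8204 → 1.820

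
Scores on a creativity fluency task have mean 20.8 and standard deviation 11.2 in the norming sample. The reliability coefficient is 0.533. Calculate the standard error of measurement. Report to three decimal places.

SEM = SD · √(1 − ρ) = 11.2 × √0.467 = 11.2 × 0.6834 = 7.6538

7.654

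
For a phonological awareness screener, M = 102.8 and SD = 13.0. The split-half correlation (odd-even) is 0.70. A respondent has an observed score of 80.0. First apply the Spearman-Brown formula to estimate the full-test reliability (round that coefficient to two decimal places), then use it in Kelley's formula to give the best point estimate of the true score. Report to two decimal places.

Spearman-Brown: ρ = 2r/(1 + r) = 2(0.70)/(1 + 0.70) = 1.400/1.70 = 0.8235 → 0.82
Kelley's formula gives T̂ = 0.82·80.0 + 0.18·102.8 = 65.600 + 18.504 = 84.104.

84.10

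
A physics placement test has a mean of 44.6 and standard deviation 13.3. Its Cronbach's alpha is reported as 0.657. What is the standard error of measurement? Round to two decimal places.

SEM = SD · √(1 − ρ) = 13.3 × √0.343 = 13.3 × 0.5857 = 7.789

7.79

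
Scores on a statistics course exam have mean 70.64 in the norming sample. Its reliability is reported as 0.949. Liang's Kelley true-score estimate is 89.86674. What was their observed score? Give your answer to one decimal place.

90.9

T̂ = ρX + (1 − ρ)μ  ⇒  X = (T̂ − (1 − ρ)μ) / ρ
X = (89.86674 − 0.051 × 70.64) / 0.949 = (89.86674 − 3.60264) / 0.949 = 86.26410 / 0.949 = 90.900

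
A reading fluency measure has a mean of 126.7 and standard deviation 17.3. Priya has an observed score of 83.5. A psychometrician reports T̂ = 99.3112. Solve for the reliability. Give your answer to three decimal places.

T̂ = ρX + (1 − ρ)μ  ⇒  T̂ − μ = ρ(X − μ)
ρ = (T̂ − μ)/(X − μ) = (99.3112 − 126.7) / (83.5 − 126.7) = -27.3888 / -43.2 = 0.63400

0.634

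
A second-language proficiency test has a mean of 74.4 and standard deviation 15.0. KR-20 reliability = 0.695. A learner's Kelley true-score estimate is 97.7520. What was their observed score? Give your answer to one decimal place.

T̂ = ρX + (1 − ρ)μ  ⇒  X = (T̂ − (1 − ρ)μ) / ρ
X = (97.7520 − 0.305 × 74.4) / 0.695 = (97.7520 − 22.6920) / 0.695 = 75.0600 / 0.695 = 108.000

108.0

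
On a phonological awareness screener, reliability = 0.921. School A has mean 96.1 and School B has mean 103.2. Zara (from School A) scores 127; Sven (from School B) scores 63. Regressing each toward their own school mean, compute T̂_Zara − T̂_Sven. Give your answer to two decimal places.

T̂_Zara = 0.921(127) + 0.079(96.1) = 124.5589
T̂_Sven = 0.921(63) + 0.079(103.2) = 66.1758
Difference = 124.5589 − 66.1758 = 58.3831

58.38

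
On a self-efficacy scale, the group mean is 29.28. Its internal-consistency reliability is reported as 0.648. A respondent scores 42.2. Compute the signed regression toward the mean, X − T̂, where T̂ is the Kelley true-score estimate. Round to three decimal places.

T̂ = ρX + (1 − ρ)μ
  = 0.648 × 42.2 + 0.352 × 29.28
  = 27.3456 + 10.30656
  = 37.65216
  ≈ 37.6522
X − T̂ = 42.2 − 37.6522 = 4.5478 → 4.548

4.548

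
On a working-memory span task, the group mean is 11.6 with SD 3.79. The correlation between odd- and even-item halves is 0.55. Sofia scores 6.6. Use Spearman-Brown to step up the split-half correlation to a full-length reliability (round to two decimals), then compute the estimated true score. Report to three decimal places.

8.050

Spearman-Brown: ρ = 2r/(1 + r) = 2(0.55)/(1 + 0.55) = 1.100/1.55 = 0.7097 → 0.71
T̂ = ρX + (1 − ρ)μ
  = 0.71 × 6.6 + 0.29 × 11.6
  = 4.686 + 3.364
  = 8.0500
  ≈ 8.050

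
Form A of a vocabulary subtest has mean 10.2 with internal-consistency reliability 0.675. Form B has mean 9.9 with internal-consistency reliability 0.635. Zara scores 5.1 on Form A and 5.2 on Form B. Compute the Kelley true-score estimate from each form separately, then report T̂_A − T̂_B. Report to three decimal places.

T̂_A = 0.675(5.1) + 0.325(10.2) = 6.75750
T̂_B = 0.635(5.2) + 0.365(9.9) = 6.91550
T̂_A − T̂_B = -0.15800

-0.158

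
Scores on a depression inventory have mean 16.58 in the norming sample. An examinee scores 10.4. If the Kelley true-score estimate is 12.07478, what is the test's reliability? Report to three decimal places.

T̂ = ρX + (1 − ρ)μ  ⇒  T̂ − μ = ρ(X − μ)
ρ = (T̂ − μ)/(X − μ) = (12.07478 − 16.58) / (10.4 − 16.58) = -4.50522 / -6.18 = 0.72900

0.729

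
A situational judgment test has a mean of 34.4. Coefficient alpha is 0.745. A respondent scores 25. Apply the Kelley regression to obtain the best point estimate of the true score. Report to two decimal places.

Weight the observed score by reliability and the mean by (1 − reliability): T̂ = 0.745·25 + 0.255·34.4 = 18.625 + 8.7720 = 27.397.

27.40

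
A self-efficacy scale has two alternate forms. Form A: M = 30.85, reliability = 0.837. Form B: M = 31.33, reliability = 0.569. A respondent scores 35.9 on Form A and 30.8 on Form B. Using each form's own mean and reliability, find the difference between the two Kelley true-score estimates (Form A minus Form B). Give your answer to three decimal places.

4.048

T̂_A = 0.837(35.9) + 0.163(30.85) = 35.07685
T̂_B = 0.569(30.8) + 0.431(31.33) = 31.02843
T̂_A − T̂_B = 4.04842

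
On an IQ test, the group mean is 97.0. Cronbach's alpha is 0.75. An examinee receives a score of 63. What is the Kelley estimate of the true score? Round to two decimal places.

71.50

Weight the observed score by reliability and the mean by (1 − reliability): T̂ = 0.75·63 + 0.25·97.0 = 47.25 + 24.250 = 71.500.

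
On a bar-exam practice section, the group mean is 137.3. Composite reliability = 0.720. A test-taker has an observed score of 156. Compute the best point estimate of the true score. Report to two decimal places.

T̂ = ρX + (1 − ρ)μ
  = 0.720 × 156 + 0.280 × 137.3
  = 112.320 + 38.4440
  = 150.764
  ≈ 150.76

150.76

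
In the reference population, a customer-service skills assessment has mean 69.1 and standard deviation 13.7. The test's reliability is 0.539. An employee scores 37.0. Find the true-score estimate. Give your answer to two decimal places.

51.80

Weight the observed score by reliability and the mean by (1 − reliability): T̂ = 0.539·37.0 + 0.461·69.1 = 19.9430 + 31.8551 = 51.798.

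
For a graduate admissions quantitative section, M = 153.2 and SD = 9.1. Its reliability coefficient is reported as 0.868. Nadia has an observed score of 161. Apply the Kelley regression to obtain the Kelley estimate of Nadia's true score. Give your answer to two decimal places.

159.97

Regress the observed score toward the mean by the unreliability: T̂ = 0.868·161 + 0.132·153.2 = 139.748 + 20.2224 = 159.970.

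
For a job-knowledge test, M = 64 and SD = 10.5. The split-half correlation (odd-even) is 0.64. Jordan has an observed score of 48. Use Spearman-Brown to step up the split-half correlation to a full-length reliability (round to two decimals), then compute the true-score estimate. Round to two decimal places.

51.52

Spearman-Brown: ρ = 2r/(1 + r) = 2(0.64)/(1 + 0.64) = 1.280/1.64 = 0.7805 → 0.78
Weight the observed score by reliability and the mean by (1 − reliability): T̂ = 0.78·48 + 0.22·64 = 37.44 + 14.08 = 51.520.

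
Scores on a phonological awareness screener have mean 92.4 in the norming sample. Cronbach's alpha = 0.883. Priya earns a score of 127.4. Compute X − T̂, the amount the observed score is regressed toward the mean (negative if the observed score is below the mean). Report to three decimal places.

4.095

T̂ = 0.883(127.4) + 0.117(92.4) = 112.4942 + 10.8108 = 123.30500 → 123.3050
X − T̂ = 127.4 − 123.3050 = 4.0950 → 4.095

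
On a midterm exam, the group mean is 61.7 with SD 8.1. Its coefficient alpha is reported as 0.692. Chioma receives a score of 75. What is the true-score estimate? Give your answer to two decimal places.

70.90

Weight the observed score by reliability and the mean by (1 − reliability): T̂ = 0.692·75 + 0.308·61.7 = 51.900 + 19.0036 = 70.904.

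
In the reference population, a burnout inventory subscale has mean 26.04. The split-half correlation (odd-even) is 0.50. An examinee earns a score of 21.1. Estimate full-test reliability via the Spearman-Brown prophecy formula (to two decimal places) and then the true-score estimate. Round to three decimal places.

22.730

Spearman-Brown: ρ = 2r/(1 + r) = 2(0.50)/(1 + 0.50) = 1.000/1.50 = 0.6667 → 0.67
T̂ = ρX + (1 − ρ)μ
  = 0.67 × 21.1 + 0.33 × 26.04
  = 14.137 + 8.5932
  = 22.7302
  ≈ 22.730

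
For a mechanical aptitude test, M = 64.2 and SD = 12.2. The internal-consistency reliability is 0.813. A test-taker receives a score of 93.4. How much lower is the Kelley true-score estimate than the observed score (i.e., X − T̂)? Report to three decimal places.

5.460

T̂ = ρX + (1 − ρ)μ
  = 0.813 × 93.4 + 0.187 × 64.2
  = 75.9342 + 12.0054
  = 87.93960
  ≈ 87.9396
X − T̂ = 93.4 − 87.9396 = 5.4604 → 5.460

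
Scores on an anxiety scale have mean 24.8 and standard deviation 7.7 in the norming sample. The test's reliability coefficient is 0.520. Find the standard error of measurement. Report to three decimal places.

5.335

SEM = SD · √(1 − ρ) = 7.7 × √0.480 = 7.7 × 0.6928 = 5.3347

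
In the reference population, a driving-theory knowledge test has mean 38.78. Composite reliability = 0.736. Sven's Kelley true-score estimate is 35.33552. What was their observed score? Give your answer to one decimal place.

34.1

T̂ = ρX + (1 − ρ)μ  ⇒  X = (T̂ − (1 − ρ)μ) / ρ
X = (35.33552 − 0.264 × 38.78) / 0.736 = (35.33552 − 10.23792) / 0.736 = 25.09760 / 0.736 = 34.100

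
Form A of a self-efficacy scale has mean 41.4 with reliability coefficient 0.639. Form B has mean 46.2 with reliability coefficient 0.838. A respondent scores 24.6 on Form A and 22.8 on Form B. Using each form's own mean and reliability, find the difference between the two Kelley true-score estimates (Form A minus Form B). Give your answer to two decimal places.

T̂_A = 0.639(24.6) + 0.361(41.4) = 30.6648
T̂_B = 0.838(22.8) + 0.162(46.2) = 26.5908
T̂_A − T̂_B = 4.0740

4.07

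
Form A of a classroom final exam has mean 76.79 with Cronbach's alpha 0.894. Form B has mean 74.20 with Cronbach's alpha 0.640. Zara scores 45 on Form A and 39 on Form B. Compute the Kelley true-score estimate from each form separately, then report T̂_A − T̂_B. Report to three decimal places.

T̂_A = 0.894(45) + 0.106(76.79) = 48.36974
T̂_B = 0.640(39) + 0.360(74.20) = 51.67200
T̂_A − T̂_B = -3.30226

-3.302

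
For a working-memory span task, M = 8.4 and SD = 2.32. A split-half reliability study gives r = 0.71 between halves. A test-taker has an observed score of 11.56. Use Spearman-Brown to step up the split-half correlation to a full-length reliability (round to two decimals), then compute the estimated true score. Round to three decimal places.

11.023

Spearman-Brown: ρ = 2r/(1 + r) = 2(0.71)/(1 + 0.71) = 1.420/1.71 = 0.8304 → 0.83
T̂ = 0.83(11.56) + 0.17(8.4) = 9.5948 + 1.428 = 11.0228 → 11.023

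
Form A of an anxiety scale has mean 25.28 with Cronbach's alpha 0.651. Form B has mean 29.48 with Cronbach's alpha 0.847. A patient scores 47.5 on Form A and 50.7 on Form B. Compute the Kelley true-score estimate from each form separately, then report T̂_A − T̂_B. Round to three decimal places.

-7.708

T̂_A = 0.651(47.5) + 0.349(25.28) = 39.74522
T̂_B = 0.847(50.7) + 0.153(29.48) = 47.45334
T̂_A − T̂_B = -7.70812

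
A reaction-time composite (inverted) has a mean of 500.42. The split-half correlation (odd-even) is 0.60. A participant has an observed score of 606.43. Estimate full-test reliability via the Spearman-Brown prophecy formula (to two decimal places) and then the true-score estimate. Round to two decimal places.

579.93

Spearman-Brown: ρ = 2r/(1 + r) = 2(0.60)/(1 + 0.60) = 1.200/1.60 = 0.7500 → 0.75
T̂ = ρX + (1 − ρ)μ
  = 0.75 × 606.43 + 0.25 × 500.42
  = 454.8225 + 125.1050
  = 579.928
  ≈ 579.93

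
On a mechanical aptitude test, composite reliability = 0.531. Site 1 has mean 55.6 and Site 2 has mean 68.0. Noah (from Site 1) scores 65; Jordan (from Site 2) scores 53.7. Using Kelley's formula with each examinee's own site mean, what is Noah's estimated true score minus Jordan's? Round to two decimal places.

0.18

T̂_Noah = 0.531(65) + 0.469(55.6) = 60.5914
T̂_Jordan = 0.531(53.7) + 0.469(68.0) = 60.4067
Difference = 60.5914 − 60.4067 = 0.1847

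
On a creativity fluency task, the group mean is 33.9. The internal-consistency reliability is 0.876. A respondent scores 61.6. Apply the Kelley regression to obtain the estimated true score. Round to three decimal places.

58.165

T̂ = 0.876(61.6) + 0.124(33.9) = 53.9616 + 4.2036 = 58.1652 → 58.165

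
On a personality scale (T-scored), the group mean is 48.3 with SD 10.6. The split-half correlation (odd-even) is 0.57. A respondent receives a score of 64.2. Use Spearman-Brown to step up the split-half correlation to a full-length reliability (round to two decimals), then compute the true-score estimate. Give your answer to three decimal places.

Spearman-Brown: ρ = 2r/(1 + r) = 2(0.57)/(1 + 0.57) = 1.140/1.57 = 0.7261 → 0.73
T̂ = ρX + (1 − ρ)μ
  = 0.73 × 64.2 + 0.27 × 48.3
  = 46.866 + 13.041
  = 59.9070
  ≈ 59.907

59.907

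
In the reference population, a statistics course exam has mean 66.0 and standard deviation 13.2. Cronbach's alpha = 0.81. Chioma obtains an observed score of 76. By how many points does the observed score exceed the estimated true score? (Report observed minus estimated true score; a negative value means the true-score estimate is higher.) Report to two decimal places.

T̂ = 0.81(76) + 0.19(66.0) = 61.56 + 12.540 = 74.1000 → 74.100
X − T̂ = 76 − 74.100 = 1.900 → 1.90

1.90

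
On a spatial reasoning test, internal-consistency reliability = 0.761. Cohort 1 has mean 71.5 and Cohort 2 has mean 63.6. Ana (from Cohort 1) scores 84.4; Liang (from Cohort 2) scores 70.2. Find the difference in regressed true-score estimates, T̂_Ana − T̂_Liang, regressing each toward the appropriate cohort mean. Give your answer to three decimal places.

12.694

T̂_Ana = 0.761(84.4) + 0.239(71.5) = 81.31690
T̂_Liang = 0.761(70.2) + 0.239(63.6) = 68.62260
Difference = 81.31690 − 68.62260 = 12.69430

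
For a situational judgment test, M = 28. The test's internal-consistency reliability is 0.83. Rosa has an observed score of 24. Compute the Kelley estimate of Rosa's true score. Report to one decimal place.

24.7

T̂ = ρX + (1 − ρ)μ
  = 0.83 × 24 + 0.17 × 28
  = 19.92 + 4.76
  = 24.68
  ≈ 24.7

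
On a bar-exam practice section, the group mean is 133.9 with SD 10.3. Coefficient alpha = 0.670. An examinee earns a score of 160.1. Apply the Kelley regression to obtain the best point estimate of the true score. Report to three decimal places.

Regress the observed score toward the mean by the unreliability: T̂ = 0.670·160.1 + 0.330·133.9 = 107.2670 + 44.1870 = 151.4540.

151.454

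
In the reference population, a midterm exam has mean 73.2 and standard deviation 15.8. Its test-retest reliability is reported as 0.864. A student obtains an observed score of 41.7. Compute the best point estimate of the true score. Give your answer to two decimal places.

T̂ = ρX + (1 − ρ)μ
  = 0.864 × 41.7 + 0.136 × 73.2
  = 36.0288 + 9.9552
  = 45.984
  ≈ 45.98

45.98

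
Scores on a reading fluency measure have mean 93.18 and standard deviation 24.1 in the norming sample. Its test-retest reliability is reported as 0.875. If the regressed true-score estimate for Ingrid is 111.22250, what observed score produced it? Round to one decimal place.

113.8

T̂ = ρX + (1 − ρ)μ  ⇒  X = (T̂ − (1 − ρ)μ) / ρ
X = (111.22250 − 0.125 × 93.18) / 0.875 = (111.22250 − 11.64750) / 0.875 = 99.57500 / 0.875 = 113.800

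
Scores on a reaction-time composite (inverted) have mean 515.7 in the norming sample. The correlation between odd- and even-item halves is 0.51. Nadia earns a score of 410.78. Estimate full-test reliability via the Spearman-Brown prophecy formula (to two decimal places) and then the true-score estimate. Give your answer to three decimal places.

444.354

Spearman-Brown: ρ = 2r/(1 + r) = 2(0.51)/(1 + 0.51) = 1.020/1.51 = 0.6755 → 0.68
Kelley's formula gives T̂ = 0.68·410.78 + 0.32·515.7 = 279.3304 + 165.024 = 444.3544.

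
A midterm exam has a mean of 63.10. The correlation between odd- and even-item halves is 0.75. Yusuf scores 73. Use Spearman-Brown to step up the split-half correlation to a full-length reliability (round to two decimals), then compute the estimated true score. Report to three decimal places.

71.614

Spearman-Brown: ρ = 2r/(1 + r) = 2(0.75)/(1 + 0.75) = 1.500/1.75 = 0.8571 → 0.86
Regress the observed score toward the mean by the unreliability: T̂ = 0.86·73 + 0.14·63.10 = 62.78 + 8.8340 = 71.6140.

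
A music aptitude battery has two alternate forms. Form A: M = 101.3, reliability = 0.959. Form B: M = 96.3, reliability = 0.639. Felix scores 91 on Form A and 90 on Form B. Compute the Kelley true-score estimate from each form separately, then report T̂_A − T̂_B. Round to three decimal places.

T̂_A = 0.959(91) + 0.041(101.3) = 91.42230
T̂_B = 0.639(90) + 0.361(96.3) = 92.27430
T̂_A − T̂_B = -0.85200

-0.852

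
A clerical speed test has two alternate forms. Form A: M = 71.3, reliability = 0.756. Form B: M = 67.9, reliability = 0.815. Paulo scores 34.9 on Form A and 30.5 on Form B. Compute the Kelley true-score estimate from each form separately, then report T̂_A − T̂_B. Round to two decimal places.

T̂_A = 0.756(34.9) + 0.244(71.3) = 43.7816
T̂_B = 0.815(30.5) + 0.185(67.9) = 37.4190
T̂_A − T̂_B = 6.3626

6.36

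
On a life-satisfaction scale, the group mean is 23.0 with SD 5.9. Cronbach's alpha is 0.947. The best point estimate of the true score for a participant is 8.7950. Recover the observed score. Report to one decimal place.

8.0

T̂ = ρX + (1 − ρ)μ  ⇒  X = (T̂ − (1 − ρ)μ) / ρ
X = (8.7950 − 0.053 × 23.0) / 0.947 = (8.7950 − 1.2190) / 0.947 = 7.5760 / 0.947 = 8.000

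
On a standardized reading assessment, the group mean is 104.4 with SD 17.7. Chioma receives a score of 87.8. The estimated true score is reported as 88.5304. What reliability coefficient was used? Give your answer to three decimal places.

T̂ = ρX + (1 − ρ)μ  ⇒  T̂ − μ = ρ(X − μ)
ρ = (T̂ − μ)/(X − μ) = (88.5304 − 104.4) / (87.8 − 104.4) = -15.8696 / -16.6 = 0.95600

0.956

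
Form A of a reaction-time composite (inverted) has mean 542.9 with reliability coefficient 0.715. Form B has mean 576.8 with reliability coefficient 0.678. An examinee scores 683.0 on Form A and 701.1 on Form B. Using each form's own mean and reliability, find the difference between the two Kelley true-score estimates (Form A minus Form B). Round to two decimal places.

T̂_A = 0.715(683.0) + 0.285(542.9) = 643.0715
T̂_B = 0.678(701.1) + 0.322(576.8) = 661.0754
T̂_A − T̂_B = -18.0039

-18.00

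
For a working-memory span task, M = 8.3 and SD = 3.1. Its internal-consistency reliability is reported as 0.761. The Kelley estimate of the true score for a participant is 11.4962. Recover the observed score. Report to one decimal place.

T̂ = ρX + (1 − ρ)μ  ⇒  X = (T̂ − (1 − ρ)μ) / ρ
X = (11.4962 − 0.239 × 8.3) / 0.761 = (11.4962 − 1.9837) / 0.761 = 9.5125 / 0.761 = 12.500

12.5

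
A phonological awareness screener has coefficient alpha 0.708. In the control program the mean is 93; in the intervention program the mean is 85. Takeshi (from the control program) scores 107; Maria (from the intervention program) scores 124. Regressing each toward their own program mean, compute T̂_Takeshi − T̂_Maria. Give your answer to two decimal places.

T̂_Takeshi = 0.708(107) + 0.292(93) = 102.9120
T̂_Maria = 0.708(124) + 0.292(85) = 112.6120
Difference = 102.9120 − 112.6120 = -9.7000

-9.70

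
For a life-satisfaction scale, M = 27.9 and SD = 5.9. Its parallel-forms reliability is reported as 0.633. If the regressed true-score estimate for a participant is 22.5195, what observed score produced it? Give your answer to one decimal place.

19.4

T̂ = ρX + (1 − ρ)μ  ⇒  X = (T̂ − (1 − ρ)μ) / ρ
X = (22.5195 − 0.367 × 27.9) / 0.633 = (22.5195 − 10.2393) / 0.633 = 12.2802 / 0.633 = 19.400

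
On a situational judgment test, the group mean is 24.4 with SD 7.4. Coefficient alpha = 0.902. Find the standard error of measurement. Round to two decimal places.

2.32

SEM = SD · √(1 − ρ) = 7.4 × √0.098 = 7.4 × 0.3130 = 2.317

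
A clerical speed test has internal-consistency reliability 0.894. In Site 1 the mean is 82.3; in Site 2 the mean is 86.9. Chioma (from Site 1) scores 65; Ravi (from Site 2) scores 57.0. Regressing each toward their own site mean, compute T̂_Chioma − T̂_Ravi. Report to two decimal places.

6.66

T̂_Chioma = 0.894(65) + 0.106(82.3) = 66.8338
T̂_Ravi = 0.894(57.0) + 0.106(86.9) = 60.1694
Difference = 66.8338 − 60.1694 = 6.6644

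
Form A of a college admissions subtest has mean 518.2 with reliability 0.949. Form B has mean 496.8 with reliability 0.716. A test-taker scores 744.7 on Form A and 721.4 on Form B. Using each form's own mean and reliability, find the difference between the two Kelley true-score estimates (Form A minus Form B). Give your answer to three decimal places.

T̂_A = 0.949(744.7) + 0.051(518.2) = 733.14850
T̂_B = 0.716(721.4) + 0.284(496.8) = 657.61360
T̂_A − T̂_B = 75.53490

75.535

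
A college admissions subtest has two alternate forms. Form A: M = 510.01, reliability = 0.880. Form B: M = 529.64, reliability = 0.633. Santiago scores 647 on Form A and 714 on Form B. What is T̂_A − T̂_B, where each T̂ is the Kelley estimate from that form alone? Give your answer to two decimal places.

-15.78

T̂_A = 0.880(647) + 0.120(510.01) = 630.5612
T̂_B = 0.633(714) + 0.367(529.64) = 646.3399
T̂_A − T̂_B = -15.7787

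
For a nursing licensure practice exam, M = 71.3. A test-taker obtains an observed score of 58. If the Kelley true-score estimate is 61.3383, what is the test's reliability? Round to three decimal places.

0.749

T̂ = ρX + (1 − ρ)μ  ⇒  T̂ − μ = ρ(X − μ)
ρ = (T̂ − μ)/(X − μ) = (61.3383 − 71.3) / (58 − 71.3) = -9.9617 / -13.3 = 0.74900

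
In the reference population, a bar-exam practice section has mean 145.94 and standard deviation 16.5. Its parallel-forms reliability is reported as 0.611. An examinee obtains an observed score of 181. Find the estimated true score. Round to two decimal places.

167.36

T̂ = ρX + (1 − ρ)μ
  = 0.611 × 181 + 0.389 × 145.94
  = 110.591 + 56.77066
  = 167.362
  ≈ 167.36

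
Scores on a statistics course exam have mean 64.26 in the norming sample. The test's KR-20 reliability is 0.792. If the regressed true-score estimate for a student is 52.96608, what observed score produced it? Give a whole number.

T̂ = ρX + (1 − ρ)μ  ⇒  X = (T̂ − (1 − ρ)μ) / ρ
X = (52.96608 − 0.208 × 64.26) / 0.792 = (52.96608 − 13.36608) / 0.792 = 39.60000 / 0.792 = 50.00

50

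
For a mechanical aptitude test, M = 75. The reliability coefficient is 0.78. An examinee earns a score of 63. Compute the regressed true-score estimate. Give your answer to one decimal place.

T̂ = 0.78(63) + 0.22(75) = 49.14 + 16.50 = 65.64 → 65.6

65.6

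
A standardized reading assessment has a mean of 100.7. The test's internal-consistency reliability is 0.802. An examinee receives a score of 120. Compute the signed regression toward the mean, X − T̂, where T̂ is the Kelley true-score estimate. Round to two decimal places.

T̂ = ρX + (1 − ρ)μ
  = 0.802 × 120 + 0.198 × 100.7
  = 96.240 + 19.9386
  = 116.1786
  ≈ 116.179
X − T̂ = 120 − 116.179 = 3.821 → 3.82

3.82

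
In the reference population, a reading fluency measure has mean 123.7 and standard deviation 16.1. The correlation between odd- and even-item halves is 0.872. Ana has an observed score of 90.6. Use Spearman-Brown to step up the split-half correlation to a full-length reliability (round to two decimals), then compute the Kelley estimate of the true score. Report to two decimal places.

Spearman-Brown: ρ = 2r/(1 + r) = 2(0.872)/(1 + 0.872) = 1.7440/1.872 = 0.9316 → 0.93
T̂ = ρX + (1 − ρ)μ
  = 0.93 × 90.6 + 0.07 × 123.7
  = 84.258 + 8.659
  = 92.917
  ≈ 92.92

92.92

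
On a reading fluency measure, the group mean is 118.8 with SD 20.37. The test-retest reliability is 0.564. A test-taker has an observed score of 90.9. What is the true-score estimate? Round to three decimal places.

T̂ = ρX + (1 − ρ)μ
  = 0.564 × 90.9 + 0.436 × 118.8
  = 51.2676 + 51.7968
  = 103.0644
  ≈ 103.064

103.064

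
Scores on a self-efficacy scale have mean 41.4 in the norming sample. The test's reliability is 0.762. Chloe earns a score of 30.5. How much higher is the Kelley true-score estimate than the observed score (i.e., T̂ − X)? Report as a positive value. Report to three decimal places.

2.594

T̂ = ρX + (1 − ρ)μ
  = 0.762 × 30.5 + 0.238 × 41.4
  = 23.2410 + 9.8532
  = 33.09420
  ≈ 33.0942
T̂ − X = 33.0942 − 30.5 = 2.5942 → 2.594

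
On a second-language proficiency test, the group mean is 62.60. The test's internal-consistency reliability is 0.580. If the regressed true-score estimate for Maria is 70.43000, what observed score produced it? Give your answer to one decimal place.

76.1

T̂ = ρX + (1 − ρ)μ  ⇒  X = (T̂ − (1 − ρ)μ) / ρ
X = (70.43000 − 0.420 × 62.60) / 0.580 = (70.43000 − 26.29200) / 0.580 = 44.13800 / 0.580 = 76.100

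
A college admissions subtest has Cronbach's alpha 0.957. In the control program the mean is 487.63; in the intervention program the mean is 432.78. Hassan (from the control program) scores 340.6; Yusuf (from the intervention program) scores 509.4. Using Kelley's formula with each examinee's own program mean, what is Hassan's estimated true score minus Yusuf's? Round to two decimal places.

T̂_Hassan = 0.957(340.6) + 0.043(487.63) = 346.9223
T̂_Yusuf = 0.957(509.4) + 0.043(432.78) = 506.1053
Difference = 346.9223 − 506.1053 = -159.1830

-159.18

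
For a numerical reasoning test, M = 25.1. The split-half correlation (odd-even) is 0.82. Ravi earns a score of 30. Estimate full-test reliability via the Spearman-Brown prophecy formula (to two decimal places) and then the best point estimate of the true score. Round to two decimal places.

Spearman-Brown: ρ = 2r/(1 + r) = 2(0.82)/(1 + 0.82) = 1.640/1.82 = 0.9011 → 0.90
T̂ = ρX + (1 − ρ)μ
  = 0.90 × 30 + 0.10 × 25.1
  = 27.00 + 2.510
  = 29.510
  ≈ 29.51

29.51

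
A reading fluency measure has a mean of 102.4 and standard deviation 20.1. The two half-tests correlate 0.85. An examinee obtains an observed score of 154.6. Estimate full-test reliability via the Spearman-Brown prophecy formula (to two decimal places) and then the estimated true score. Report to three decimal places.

Spearman-Brown: ρ = 2r/(1 + r) = 2(0.85)/(1 + 0.85) = 1.700/1.85 = 0.9189 → 0.92
T̂ = ρX + (1 − ρ)μ
  = 0.92 × 154.6 + 0.08 × 102.4
  = 142.232 + 8.192
  = 150.4240
  ≈ 150.424

150.424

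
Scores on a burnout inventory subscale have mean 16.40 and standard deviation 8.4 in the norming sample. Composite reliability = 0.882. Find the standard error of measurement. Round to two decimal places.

SEM = SD · √(1 − ρ) = 8.4 × √0.118 = 8.4 × 0.3435 = 2.885

2.89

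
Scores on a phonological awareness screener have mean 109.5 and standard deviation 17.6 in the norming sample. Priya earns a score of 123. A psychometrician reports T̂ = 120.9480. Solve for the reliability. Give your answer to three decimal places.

0.848

T̂ = ρX + (1 − ρ)μ  ⇒  T̂ − μ = ρ(X − μ)
ρ = (T̂ − μ)/(X − μ) = (120.9480 − 109.5) / (123 − 109.5) = 11.4480 / 13.5 = 0.84800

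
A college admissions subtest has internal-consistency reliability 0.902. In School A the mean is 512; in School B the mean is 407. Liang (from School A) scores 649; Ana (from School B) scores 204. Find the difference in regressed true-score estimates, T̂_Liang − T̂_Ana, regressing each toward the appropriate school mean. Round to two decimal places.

T̂_Liang = 0.902(649) + 0.098(512) = 635.5740
T̂_Ana = 0.902(204) + 0.098(407) = 223.8940
Difference = 635.5740 − 223.8940 = 411.6800

411.68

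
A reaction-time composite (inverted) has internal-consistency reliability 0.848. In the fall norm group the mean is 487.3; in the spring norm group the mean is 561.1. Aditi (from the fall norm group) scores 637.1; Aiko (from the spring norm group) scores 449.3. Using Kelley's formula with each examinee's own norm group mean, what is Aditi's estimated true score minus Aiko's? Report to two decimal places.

T̂_Aditi = 0.848(637.1) + 0.152(487.3) = 614.3304
T̂_Aiko = 0.848(449.3) + 0.152(561.1) = 466.2936
Difference = 614.3304 − 466.2936 = 148.0368

148.04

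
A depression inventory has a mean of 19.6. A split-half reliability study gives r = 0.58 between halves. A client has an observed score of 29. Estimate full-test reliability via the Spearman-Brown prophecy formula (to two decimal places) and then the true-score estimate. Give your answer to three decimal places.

26.462

Spearman-Brown: ρ = 2r/(1 + r) = 2(0.58)/(1 + 0.58) = 1.160/1.58 = 0.7342 → 0.73
T̂ = ρX + (1 − ρ)μ
  = 0.73 × 29 + 0.27 × 19.6
  = 21.17 + 5.292
  = 26.4620
  ≈ 26.462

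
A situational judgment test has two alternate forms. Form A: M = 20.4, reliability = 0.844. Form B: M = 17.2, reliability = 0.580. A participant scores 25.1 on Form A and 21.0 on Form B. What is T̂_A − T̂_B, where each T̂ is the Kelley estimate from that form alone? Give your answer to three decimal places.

T̂_A = 0.844(25.1) + 0.156(20.4) = 24.36680
T̂_B = 0.580(21.0) + 0.420(17.2) = 19.40400
T̂_A − T̂_B = 4.96280

4.963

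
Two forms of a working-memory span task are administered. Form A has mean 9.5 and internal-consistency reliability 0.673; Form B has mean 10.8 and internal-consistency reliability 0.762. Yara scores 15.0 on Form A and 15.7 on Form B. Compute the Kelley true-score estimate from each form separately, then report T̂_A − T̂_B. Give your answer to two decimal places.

-1.33

T̂_A = 0.673(15.0) + 0.327(9.5) = 13.2015
T̂_B = 0.762(15.7) + 0.238(10.8) = 14.5338
T̂_A − T̂_B = -1.3323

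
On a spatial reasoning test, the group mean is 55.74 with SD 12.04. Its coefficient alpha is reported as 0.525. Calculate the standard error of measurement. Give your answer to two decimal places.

SEM = SD · √(1 − ρ) = 12.04 × √0.475 = 12.04 × 0.6892 = 8.298

8.30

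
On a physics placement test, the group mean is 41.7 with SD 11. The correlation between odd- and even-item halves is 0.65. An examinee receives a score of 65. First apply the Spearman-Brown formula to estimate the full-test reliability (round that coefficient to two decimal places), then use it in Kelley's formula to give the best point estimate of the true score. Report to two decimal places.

60.11

Spearman-Brown: ρ = 2r/(1 + r) = 2(0.65)/(1 + 0.65) = 1.300/1.65 = 0.7879 → 0.79
T̂ = 0.79(65) + 0.21(41.7) = 51.35 + 8.757 = 60.107 → 60.11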